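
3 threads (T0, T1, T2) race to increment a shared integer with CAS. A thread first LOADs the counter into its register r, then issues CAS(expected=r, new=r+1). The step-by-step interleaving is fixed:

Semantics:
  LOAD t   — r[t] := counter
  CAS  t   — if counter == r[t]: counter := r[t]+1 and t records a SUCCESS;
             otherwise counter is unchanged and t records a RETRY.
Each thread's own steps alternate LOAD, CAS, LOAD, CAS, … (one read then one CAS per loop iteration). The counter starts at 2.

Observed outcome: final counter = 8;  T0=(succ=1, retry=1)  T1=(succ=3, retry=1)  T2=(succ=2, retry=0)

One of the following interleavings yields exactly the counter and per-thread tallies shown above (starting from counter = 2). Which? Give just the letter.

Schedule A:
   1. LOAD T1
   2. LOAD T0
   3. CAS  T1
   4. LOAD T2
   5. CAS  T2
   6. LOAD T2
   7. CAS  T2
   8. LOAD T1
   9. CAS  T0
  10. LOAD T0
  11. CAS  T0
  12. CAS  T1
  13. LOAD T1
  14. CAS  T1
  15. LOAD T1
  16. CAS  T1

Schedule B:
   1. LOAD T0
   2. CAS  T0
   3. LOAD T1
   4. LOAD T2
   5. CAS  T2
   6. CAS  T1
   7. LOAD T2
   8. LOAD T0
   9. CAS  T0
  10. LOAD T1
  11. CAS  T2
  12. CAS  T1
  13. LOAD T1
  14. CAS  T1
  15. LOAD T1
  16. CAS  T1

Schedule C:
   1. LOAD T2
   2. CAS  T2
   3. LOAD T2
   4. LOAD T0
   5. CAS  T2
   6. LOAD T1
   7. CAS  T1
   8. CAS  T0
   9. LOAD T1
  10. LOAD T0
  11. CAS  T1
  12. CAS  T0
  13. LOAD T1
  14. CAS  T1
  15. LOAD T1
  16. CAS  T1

A

Tracing schedule A:
#1 T1 reads 2
#2 T0 reads 2
#3 T1 CAS(2→3) writes; counter now 3
#4 T2 reads 3
#5 T2 CAS(3→4) writes; counter now 4
#6 T2 reads 4
#7 T2 CAS(4→5) writes; counter now 5
#8 T1 reads 5
#9 T0 CAS(2→3) fails; counter now 5
#10 T0 reads 5
#11 T0 CAS(5→6) writes; counter now 6
#12 T1 CAS(5→6) fails; counter now 6
#13 T1 reads 6
#14 T1 CAS(6→7) writes; counter now 7
#15 T1 reads 7
#16 T1 CAS(7→8) writes; counter now 8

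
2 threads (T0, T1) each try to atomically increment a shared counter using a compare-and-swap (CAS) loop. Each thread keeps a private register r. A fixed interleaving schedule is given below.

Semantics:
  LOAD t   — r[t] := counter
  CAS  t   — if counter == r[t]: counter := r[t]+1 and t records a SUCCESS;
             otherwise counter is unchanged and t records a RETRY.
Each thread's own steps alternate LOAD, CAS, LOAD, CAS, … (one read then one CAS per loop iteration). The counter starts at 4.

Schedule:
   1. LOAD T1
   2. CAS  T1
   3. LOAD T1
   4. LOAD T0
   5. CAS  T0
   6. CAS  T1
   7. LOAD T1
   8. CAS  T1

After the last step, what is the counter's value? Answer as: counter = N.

   1) LOAD T1:  M=4  r_T1=4
   2) CAS  T1:  M=5  r_T1=4 ✓
   3) LOAD T1:  M=5  r_T1=5
   4) LOAD T0:  M=5  r_T0=5
   5) CAS  T0:  M=6  r_T0=5 ✓
   6) CAS  T1:  M=6  r_T1=5 ✗
   7) LOAD T1:  M=6  r_T1=6
   8) CAS  T1:  M=7  r_T1=6 ✓

counter = 7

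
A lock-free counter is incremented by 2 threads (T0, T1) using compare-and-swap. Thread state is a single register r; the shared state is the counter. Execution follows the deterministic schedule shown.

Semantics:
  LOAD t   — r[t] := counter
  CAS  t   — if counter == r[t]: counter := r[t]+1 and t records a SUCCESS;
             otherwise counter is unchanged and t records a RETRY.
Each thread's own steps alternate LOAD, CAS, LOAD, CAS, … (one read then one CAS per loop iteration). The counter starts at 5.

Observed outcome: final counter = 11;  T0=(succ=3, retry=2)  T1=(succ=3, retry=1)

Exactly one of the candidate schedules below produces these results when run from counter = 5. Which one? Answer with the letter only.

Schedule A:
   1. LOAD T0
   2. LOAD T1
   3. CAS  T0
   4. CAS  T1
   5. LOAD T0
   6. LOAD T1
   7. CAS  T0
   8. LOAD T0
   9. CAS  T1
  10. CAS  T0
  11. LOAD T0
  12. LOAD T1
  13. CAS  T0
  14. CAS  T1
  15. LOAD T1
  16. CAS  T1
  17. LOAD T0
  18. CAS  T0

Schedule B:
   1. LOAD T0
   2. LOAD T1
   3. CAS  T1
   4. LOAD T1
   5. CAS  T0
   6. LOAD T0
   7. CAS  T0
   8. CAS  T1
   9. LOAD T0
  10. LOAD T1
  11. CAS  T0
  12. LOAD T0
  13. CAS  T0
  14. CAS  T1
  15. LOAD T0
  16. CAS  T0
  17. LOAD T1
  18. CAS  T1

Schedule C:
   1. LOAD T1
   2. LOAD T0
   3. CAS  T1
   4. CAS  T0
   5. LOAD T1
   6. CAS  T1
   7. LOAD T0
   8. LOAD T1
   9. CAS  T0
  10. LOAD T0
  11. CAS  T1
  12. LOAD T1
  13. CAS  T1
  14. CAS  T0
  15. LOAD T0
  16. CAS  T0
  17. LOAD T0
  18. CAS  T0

Run C:
T1 LOAD — after: cnt=5, r=5 — load
T0 LOAD — after: cnt=5, r=5 — load
T1 CAS — after: cnt=6, r=5 — ok
T0 CAS — after: cnt=6, r=5 — retry
T1 LOAD — after: cnt=6, r=6 — load
T1 CAS — after: cnt=7, r=6 — ok
T0 LOAD — after: cnt=7, r=7 — load
T1 LOAD — after: cnt=7, r=7 — load
T0 CAS — after: cnt=8, r=7 — ok
T0 LOAD — after: cnt=8, r=8 — load
T1 CAS — after: cnt=8, r=7 — retry
T1 LOAD — after: cnt=8, r=8 — load
T1 CAS — after: cnt=9, r=8 — ok
T0 CAS — after: cnt=9, r=8 — retry
T0 LOAD — after: cnt=9, r=9 — load
T0 CAS — after: cnt=10, r=9 — ok
T0 LOAD — after: cnt=10, r=10 — load
T0 CAS — after: cnt=11, r=10 — ok

C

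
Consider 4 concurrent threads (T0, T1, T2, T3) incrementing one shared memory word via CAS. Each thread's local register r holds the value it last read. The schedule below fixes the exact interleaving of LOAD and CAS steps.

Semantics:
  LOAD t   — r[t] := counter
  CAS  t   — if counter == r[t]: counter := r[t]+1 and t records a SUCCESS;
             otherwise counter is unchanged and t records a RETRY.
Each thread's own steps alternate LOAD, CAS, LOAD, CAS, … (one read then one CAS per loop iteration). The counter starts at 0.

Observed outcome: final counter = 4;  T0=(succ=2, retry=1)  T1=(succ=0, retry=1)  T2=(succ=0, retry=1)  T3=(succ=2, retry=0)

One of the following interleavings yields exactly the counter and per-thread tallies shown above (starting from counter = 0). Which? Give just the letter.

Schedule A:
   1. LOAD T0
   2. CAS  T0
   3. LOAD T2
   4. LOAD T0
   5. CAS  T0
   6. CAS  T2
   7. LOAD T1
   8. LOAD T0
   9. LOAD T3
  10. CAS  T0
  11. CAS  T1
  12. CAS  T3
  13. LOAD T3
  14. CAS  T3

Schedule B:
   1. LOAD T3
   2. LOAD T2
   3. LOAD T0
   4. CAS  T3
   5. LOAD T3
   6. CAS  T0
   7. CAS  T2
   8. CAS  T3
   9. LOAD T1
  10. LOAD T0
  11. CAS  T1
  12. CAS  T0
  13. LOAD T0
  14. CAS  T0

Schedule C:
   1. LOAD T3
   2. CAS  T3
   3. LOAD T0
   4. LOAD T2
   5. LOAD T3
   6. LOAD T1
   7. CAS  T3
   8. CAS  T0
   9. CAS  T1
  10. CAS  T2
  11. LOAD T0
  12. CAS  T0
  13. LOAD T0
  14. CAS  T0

Run C:
#1 T3 reads 0
#2 T3 CAS(0→1) writes; counter now 1
#3 T0 reads 1
#4 T2 reads 1
#5 T3 reads 1
#6 T1 reads 1
#7 T3 CAS(1→2) writes; counter now 2
#8 T0 CAS(1→2) fails; counter now 2
#9 T1 CAS(1→2) fails; counter now 2
#10 T2 CAS(1→2) fails; counter now 2
#11 T0 reads 2
#12 T0 CAS(2→3) writes; counter now 3
#13 T0 reads 3
#14 T0 CAS(3→4) writes; counter now 4

C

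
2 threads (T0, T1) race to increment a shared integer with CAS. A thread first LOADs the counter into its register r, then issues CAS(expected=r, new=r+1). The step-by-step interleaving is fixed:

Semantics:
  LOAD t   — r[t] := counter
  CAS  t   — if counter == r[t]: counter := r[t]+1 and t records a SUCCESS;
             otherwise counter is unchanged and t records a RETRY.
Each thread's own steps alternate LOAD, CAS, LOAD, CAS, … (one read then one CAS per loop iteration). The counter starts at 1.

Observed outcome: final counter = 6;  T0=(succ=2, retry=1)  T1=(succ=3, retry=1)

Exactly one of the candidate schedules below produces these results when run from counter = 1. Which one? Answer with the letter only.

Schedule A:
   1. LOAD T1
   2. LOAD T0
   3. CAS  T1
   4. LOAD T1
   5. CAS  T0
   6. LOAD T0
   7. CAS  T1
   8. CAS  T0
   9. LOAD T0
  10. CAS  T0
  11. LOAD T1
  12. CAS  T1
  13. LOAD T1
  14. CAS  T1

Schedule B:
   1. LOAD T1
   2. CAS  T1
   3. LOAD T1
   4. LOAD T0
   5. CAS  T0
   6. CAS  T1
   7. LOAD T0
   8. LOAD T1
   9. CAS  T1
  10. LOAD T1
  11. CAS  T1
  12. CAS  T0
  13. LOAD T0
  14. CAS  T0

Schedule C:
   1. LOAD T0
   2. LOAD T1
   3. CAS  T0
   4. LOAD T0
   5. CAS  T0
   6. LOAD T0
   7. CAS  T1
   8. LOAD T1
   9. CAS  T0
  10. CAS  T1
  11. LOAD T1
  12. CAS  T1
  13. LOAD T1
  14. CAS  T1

B

Tracing schedule B:
1. LOAD T1 → mem=1 r[T1]=1 [LOAD]
2. CAS T1 → mem=2 r[T1]=1 [OK]
3. LOAD T1 → mem=2 r[T1]=2 [LOAD]
4. LOAD T0 → mem=2 r[T0]=2 [LOAD]
5. CAS T0 → mem=3 r[T0]=2 [OK]
6. CAS T1 → mem=3 r[T1]=2 [RETRY]
7. LOAD T0 → mem=3 r[T0]=3 [LOAD]
8. LOAD T1 → mem=3 r[T1]=3 [LOAD]
9. CAS T1 → mem=4 r[T1]=3 [OK]
10. LOAD T1 → mem=4 r[T1]=4 [LOAD]
11. CAS T1 → mem=5 r[T1]=4 [OK]
12. CAS T0 → mem=5 r[T0]=3 [RETRY]
13. LOAD T0 → mem=5 r[T0]=5 [LOAD]
14. CAS T0 → mem=6 r[T0]=5 [OK]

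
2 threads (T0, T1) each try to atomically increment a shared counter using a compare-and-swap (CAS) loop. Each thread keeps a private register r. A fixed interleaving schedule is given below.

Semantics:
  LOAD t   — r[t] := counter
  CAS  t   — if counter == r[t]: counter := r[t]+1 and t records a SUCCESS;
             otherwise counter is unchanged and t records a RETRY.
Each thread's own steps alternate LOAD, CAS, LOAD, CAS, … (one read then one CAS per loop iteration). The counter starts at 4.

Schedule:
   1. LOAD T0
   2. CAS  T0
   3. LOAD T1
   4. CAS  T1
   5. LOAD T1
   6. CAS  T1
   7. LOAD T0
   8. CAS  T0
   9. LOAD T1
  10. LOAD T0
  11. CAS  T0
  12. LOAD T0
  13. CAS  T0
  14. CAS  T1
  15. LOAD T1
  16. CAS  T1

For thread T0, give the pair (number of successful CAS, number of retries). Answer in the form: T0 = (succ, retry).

T0 = (4, 0)

1. LOAD T0 → mem=4 r[T0]=4 [LOAD]
2. CAS T0 → mem=5 r[T0]=4 [OK]
3. LOAD T1 → mem=5 r[T1]=5 [LOAD]
4. CAS T1 → mem=6 r[T1]=5 [OK]
5. LOAD T1 → mem=6 r[T1]=6 [LOAD]
6. CAS T1 → mem=7 r[T1]=6 [OK]
7. LOAD T0 → mem=7 r[T0]=7 [LOAD]
8. CAS T0 → mem=8 r[T0]=7 [OK]
9. LOAD T1 → mem=8 r[T1]=8 [LOAD]
10. LOAD T0 → mem=8 r[T0]=8 [LOAD]
11. CAS T0 → mem=9 r[T0]=8 [OK]
12. LOAD T0 → mem=9 r[T0]=9 [LOAD]
13. CAS T0 → mem=10 r[T0]=9 [OK]
14. CAS T1 → mem=10 r[T1]=8 [RETRY]
15. LOAD T1 → mem=10 r[T1]=10 [LOAD]
16. CAS T1 → mem=11 r[T1]=10 [OK]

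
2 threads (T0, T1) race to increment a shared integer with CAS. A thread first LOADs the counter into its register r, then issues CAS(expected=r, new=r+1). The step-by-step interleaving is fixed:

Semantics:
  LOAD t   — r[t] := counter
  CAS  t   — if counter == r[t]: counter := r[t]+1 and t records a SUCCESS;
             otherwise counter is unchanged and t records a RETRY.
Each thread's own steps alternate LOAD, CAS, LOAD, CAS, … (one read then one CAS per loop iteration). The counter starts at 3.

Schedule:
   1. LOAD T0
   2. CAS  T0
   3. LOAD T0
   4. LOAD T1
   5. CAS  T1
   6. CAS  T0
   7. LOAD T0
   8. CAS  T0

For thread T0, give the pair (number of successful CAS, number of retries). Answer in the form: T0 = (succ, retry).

T0 LOAD — after: cnt=3, r=3 — load
T0 CAS — after: cnt=4, r=3 — ok
T0 LOAD — after: cnt=4, r=4 — load
T1 LOAD — after: cnt=4, r=4 — load
T1 CAS — after: cnt=5, r=4 — ok
T0 CAS — after: cnt=5, r=4 — retry
T0 LOAD — after: cnt=5, r=5 — load
T0 CAS — after: cnt=6, r=5 — ok

T0 = (2, 1)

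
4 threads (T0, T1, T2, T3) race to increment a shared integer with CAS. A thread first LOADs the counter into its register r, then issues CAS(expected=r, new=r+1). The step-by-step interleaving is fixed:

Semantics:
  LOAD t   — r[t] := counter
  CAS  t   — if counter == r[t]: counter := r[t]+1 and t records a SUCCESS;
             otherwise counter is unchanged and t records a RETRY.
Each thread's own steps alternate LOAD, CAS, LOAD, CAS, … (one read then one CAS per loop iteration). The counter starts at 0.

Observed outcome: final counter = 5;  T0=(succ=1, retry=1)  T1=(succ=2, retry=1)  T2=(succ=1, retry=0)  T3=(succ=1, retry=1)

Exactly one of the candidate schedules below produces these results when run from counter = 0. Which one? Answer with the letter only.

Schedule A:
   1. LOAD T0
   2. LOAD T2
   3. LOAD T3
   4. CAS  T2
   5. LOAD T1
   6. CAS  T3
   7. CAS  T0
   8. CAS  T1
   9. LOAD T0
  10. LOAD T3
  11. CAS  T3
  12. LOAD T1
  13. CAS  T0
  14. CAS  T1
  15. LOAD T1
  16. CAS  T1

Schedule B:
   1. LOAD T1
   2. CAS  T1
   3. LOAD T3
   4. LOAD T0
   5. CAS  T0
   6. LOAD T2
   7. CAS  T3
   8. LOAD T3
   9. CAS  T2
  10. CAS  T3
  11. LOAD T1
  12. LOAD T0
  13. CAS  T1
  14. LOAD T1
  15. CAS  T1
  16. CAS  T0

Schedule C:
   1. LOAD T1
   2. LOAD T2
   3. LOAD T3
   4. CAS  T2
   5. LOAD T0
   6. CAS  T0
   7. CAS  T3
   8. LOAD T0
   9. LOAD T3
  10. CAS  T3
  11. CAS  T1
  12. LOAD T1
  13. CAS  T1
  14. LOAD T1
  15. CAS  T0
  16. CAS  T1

C

Run C:
1. LOAD T1 → mem=0 r[T1]=0 [LOAD]
2. LOAD T2 → mem=0 r[T2]=0 [LOAD]
3. LOAD T3 → mem=0 r[T3]=0 [LOAD]
4. CAS T2 → mem=1 r[T2]=0 [OK]
5. LOAD T0 → mem=1 r[T0]=1 [LOAD]
6. CAS T0 → mem=2 r[T0]=1 [OK]
7. CAS T3 → mem=2 r[T3]=0 [RETRY]
8. LOAD T0 → mem=2 r[T0]=2 [LOAD]
9. LOAD T3 → mem=2 r[T3]=2 [LOAD]
10. CAS T3 → mem=3 r[T3]=2 [OK]
11. CAS T1 → mem=3 r[T1]=0 [RETRY]
12. LOAD T1 → mem=3 r[T1]=3 [LOAD]
13. CAS T1 → mem=4 r[T1]=3 [OK]
14. LOAD T1 → mem=4 r[T1]=4 [LOAD]
15. CAS T0 → mem=4 r[T0]=2 [RETRY]
16. CAS T1 → mem=5 r[T1]=4 [OK]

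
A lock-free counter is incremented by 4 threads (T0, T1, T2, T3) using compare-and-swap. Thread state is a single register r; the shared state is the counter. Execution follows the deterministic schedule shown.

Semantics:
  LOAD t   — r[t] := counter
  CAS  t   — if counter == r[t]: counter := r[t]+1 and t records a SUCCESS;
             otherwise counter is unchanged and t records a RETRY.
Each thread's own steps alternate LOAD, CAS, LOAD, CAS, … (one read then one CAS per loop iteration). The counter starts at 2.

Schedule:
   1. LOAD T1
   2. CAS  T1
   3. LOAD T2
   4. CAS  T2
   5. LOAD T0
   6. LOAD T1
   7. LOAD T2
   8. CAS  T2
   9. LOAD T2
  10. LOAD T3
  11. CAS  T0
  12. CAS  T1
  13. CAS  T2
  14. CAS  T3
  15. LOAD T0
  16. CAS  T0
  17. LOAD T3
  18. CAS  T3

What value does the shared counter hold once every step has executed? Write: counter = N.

counter = 8

#1 T1 reads 2
#2 T1 CAS(2→3) writes; counter now 3
#3 T2 reads 3
#4 T2 CAS(3→4) writes; counter now 4
#5 T0 reads 4
#6 T1 reads 4
#7 T2 reads 4
#8 T2 CAS(4→5) writes; counter now 5
#9 T2 reads 5
#10 T3 reads 5
#11 T0 CAS(4→5) fails; counter now 5
#12 T1 CAS(4→5) fails; counter now 5
#13 T2 CAS(5→6) writes; counter now 6
#14 T3 CAS(5→6) fails; counter now 6
#15 T0 reads 6
#16 T0 CAS(6→7) writes; counter now 7
#17 T3 reads 7
#18 T3 CAS(7→8) writes; counter now 8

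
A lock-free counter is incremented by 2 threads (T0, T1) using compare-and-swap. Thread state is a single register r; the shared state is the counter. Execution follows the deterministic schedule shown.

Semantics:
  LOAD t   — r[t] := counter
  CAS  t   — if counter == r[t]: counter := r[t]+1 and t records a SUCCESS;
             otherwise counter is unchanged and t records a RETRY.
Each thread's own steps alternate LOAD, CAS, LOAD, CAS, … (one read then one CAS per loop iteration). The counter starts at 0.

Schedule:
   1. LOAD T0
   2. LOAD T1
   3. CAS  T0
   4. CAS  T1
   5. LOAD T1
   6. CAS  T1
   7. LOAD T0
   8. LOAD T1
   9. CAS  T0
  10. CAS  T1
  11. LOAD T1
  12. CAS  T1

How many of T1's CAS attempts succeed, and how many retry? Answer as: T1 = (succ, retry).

T1 = (2, 2)

1. LOAD T0 → mem=0 r[T0]=0 [LOAD]
2. LOAD T1 → mem=0 r[T1]=0 [LOAD]
3. CAS T0 → mem=1 r[T0]=0 [OK]
4. CAS T1 → mem=1 r[T1]=0 [RETRY]
5. LOAD T1 → mem=1 r[T1]=1 [LOAD]
6. CAS T1 → mem=2 r[T1]=1 [OK]
7. LOAD T0 → mem=2 r[T0]=2 [LOAD]
8. LOAD T1 → mem=2 r[T1]=2 [LOAD]
9. CAS T0 → mem=3 r[T0]=2 [OK]
10. CAS T1 → mem=3 r[T1]=2 [RETRY]
11. LOAD T1 → mem=3 r[T1]=3 [LOAD]
12. CAS T1 → mem=4 r[T1]=3 [OK]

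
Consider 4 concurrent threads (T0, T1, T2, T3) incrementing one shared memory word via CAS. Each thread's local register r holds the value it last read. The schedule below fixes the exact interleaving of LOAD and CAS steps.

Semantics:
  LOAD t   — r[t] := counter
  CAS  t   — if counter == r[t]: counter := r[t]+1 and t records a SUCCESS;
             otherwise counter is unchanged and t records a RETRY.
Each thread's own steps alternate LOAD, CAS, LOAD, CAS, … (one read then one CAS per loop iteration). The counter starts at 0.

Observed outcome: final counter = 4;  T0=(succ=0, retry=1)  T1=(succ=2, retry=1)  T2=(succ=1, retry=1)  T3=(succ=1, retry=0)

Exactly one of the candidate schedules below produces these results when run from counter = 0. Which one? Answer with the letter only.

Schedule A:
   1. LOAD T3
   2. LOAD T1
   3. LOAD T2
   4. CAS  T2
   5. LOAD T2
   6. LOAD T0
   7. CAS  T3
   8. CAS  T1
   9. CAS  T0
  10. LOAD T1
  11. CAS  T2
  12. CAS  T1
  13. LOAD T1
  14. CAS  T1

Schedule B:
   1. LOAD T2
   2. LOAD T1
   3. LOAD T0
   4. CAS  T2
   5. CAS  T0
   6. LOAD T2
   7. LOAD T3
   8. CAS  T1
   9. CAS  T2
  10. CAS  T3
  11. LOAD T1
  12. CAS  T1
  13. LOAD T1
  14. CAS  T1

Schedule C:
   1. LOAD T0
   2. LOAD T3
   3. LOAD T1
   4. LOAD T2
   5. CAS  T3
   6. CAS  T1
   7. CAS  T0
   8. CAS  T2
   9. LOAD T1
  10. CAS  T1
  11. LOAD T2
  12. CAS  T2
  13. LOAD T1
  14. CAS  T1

C

Run C:
1. LOAD T0 → mem=0 r[T0]=0 [LOAD]
2. LOAD T3 → mem=0 r[T3]=0 [LOAD]
3. LOAD T1 → mem=0 r[T1]=0 [LOAD]
4. LOAD T2 → mem=0 r[T2]=0 [LOAD]
5. CAS T3 → mem=1 r[T3]=0 [OK]
6. CAS T1 → mem=1 r[T1]=0 [RETRY]
7. CAS T0 → mem=1 r[T0]=0 [RETRY]
8. CAS T2 → mem=1 r[T2]=0 [RETRY]
9. LOAD T1 → mem=1 r[T1]=1 [LOAD]
10. CAS T1 → mem=2 r[T1]=1 [OK]
11. LOAD T2 → mem=2 r[T2]=2 [LOAD]
12. CAS T2 → mem=3 r[T2]=2 [OK]
13. LOAD T1 → mem=3 r[T1]=3 [LOAD]
14. CAS T1 → mem=4 r[T1]=3 [OK]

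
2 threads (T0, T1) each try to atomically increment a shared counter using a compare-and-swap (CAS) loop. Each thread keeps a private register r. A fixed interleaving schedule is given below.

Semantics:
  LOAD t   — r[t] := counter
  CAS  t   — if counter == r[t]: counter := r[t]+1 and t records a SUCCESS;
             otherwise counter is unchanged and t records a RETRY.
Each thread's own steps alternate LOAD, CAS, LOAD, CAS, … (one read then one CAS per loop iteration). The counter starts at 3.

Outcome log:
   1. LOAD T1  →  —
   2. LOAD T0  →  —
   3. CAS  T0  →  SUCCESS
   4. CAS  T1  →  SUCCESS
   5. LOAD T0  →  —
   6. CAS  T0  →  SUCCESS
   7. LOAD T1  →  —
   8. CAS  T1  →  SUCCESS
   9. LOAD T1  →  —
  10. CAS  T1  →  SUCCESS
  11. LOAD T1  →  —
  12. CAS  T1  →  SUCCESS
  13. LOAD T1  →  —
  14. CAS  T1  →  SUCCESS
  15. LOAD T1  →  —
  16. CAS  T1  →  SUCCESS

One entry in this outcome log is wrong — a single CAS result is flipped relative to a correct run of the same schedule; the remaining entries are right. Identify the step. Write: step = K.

Correct run:
1. LOAD T1 → mem=3 r[T1]=3 [LOAD]
2. LOAD T0 → mem=3 r[T0]=3 [LOAD]
3. CAS T0 → mem=4 r[T0]=3 [OK]
4. CAS T1 → mem=4 r[T1]=3 [RETRY]
5. LOAD T0 → mem=4 r[T0]=4 [LOAD]
6. CAS T0 → mem=5 r[T0]=4 [OK]
7. LOAD T1 → mem=5 r[T1]=5 [LOAD]
8. CAS T1 → mem=6 r[T1]=5 [OK]
9. LOAD T1 → mem=6 r[T1]=6 [LOAD]
10. CAS T1 → mem=7 r[T1]=6 [OK]
11. LOAD T1 → mem=7 r[T1]=7 [LOAD]
12. CAS T1 → mem=8 r[T1]=7 [OK]
13. LOAD T1 → mem=8 r[T1]=8 [LOAD]
14. CAS T1 → mem=9 r[T1]=8 [OK]
15. LOAD T1 → mem=9 r[T1]=9 [LOAD]
16. CAS T1 → mem=10 r[T1]=9 [OK]
Flip is step 4.

step = 4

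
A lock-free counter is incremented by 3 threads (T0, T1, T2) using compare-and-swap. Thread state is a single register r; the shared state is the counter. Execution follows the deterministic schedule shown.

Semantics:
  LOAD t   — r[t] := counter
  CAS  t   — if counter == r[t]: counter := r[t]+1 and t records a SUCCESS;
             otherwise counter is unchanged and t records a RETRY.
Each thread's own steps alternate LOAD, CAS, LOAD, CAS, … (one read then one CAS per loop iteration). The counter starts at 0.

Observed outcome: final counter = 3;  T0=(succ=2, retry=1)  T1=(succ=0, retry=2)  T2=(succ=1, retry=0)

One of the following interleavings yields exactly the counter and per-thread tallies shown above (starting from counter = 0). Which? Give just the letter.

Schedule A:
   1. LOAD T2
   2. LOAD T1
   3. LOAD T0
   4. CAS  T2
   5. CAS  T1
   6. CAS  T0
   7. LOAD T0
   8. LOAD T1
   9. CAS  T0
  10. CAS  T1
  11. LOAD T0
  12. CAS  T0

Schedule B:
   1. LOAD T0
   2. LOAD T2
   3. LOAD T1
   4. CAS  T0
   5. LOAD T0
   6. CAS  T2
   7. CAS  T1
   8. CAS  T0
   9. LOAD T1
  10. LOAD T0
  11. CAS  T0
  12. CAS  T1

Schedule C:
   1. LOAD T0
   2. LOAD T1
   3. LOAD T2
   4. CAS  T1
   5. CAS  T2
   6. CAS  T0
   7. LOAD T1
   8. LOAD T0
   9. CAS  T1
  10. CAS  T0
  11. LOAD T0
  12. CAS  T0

Tracing schedule A:
step 1: T2 LOAD ⇒ load; ctr=0 reg=0
step 2: T1 LOAD ⇒ load; ctr=0 reg=0
step 3: T0 LOAD ⇒ load; ctr=0 reg=0
step 4: T2 CAS ⇒ ok; ctr=1 reg=0
step 5: T1 CAS ⇒ retry; ctr=1 reg=0
step 6: T0 CAS ⇒ retry; ctr=1 reg=0
step 7: T0 LOAD ⇒ load; ctr=1 reg=1
step 8: T1 LOAD ⇒ load; ctr=1 reg=1
step 9: T0 CAS ⇒ ok; ctr=2 reg=1
step 10: T1 CAS ⇒ retry; ctr=2 reg=1
step 11: T0 LOAD ⇒ load; ctr=2 reg=2
step 12: T0 CAS ⇒ ok; ctr=3 reg=2

A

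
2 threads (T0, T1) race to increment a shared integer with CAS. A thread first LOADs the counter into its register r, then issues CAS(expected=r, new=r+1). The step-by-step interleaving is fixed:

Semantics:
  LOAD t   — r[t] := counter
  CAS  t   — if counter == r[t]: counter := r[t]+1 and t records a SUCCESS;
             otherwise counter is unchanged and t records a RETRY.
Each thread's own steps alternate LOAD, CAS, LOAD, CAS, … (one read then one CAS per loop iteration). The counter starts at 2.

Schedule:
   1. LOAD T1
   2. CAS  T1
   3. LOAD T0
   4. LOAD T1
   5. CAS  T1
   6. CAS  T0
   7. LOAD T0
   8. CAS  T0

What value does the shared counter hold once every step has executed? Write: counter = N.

1. LOAD T1 → mem=2 r[T1]=2 [LOAD]
2. CAS T1 → mem=3 r[T1]=2 [OK]
3. LOAD T0 → mem=3 r[T0]=3 [LOAD]
4. LOAD T1 → mem=3 r[T1]=3 [LOAD]
5. CAS T1 → mem=4 r[T1]=3 [OK]
6. CAS T0 → mem=4 r[T0]=3 [RETRY]
7. LOAD T0 → mem=4 r[T0]=4 [LOAD]
8. CAS T0 → mem=5 r[T0]=4 [OK]

counter = 5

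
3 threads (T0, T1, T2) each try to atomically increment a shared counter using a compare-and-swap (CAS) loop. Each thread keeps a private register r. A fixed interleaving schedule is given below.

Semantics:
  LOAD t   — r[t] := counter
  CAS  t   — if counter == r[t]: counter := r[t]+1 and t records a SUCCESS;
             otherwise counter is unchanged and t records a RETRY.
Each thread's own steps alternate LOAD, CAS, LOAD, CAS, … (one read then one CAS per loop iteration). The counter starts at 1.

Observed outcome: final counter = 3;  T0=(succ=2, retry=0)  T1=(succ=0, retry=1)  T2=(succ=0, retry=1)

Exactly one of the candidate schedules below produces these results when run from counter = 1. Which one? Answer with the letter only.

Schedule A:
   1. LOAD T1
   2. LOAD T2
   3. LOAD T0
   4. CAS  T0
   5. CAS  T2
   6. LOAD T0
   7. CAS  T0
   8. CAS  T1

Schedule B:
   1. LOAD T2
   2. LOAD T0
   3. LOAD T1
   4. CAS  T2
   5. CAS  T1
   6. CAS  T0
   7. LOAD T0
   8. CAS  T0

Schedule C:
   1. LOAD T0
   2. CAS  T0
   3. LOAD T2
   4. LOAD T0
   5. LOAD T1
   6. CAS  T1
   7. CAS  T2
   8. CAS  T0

A

Run A:
T1 LOAD — after: cnt=1, r=1 — load
T2 LOAD — after: cnt=1, r=1 — load
T0 LOAD — after: cnt=1, r=1 — load
T0 CAS — after: cnt=2, r=1 — ok
T2 CAS — after: cnt=2, r=1 — retry
T0 LOAD — after: cnt=2, r=2 — load
T0 CAS — after: cnt=3, r=2 — ok
T1 CAS — after: cnt=3, r=1 — retry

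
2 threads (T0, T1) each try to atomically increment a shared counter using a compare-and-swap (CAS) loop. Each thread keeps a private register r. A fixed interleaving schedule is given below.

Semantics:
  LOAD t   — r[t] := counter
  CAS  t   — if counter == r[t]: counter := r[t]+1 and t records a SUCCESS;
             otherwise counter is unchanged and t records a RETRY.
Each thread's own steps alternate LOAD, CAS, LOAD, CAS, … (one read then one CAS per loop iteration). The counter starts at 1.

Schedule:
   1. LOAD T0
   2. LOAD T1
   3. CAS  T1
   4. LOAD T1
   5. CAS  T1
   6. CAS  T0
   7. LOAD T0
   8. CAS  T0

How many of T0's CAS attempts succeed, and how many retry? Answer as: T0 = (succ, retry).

T0 = (1, 1)

   1) LOAD T0:  M=1  r_T0=1
   2) LOAD T1:  M=1  r_T1=1
   3) CAS  T1:  M=2  r_T1=1 ✓
   4) LOAD T1:  M=2  r_T1=2
   5) CAS  T1:  M=3  r_T1=2 ✓
   6) CAS  T0:  M=3  r_T0=1 ✗
   7) LOAD T0:  M=3  r_T0=3
   8) CAS  T0:  M=4  r_T0=3 ✓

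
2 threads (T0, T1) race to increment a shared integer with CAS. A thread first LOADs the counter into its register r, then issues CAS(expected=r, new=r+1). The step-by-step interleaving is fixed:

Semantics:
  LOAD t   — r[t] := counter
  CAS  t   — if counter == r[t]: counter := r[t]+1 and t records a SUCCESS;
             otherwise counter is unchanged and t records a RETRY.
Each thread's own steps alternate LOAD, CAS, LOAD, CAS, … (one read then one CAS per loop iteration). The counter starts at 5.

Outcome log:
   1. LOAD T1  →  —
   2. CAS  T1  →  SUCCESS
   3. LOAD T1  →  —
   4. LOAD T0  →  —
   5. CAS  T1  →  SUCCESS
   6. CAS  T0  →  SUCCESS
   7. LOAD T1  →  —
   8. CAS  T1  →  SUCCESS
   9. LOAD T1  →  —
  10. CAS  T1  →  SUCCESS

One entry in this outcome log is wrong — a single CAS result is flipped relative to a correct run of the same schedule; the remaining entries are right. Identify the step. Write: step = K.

Re-executing:
[1] T1.load  rd  (counter 5, T1.r 5)
[2] T1.cas  hit  (counter 6, T1.r 5)
[3] T1.load  rd  (counter 6, T1.r 6)
[4] T0.load  rd  (counter 6, T0.r 6)
[5] T1.cas  hit  (counter 7, T1.r 6)
[6] T0.cas  miss  (counter 7, T0.r 6)
[7] T1.load  rd  (counter 7, T1.r 7)
[8] T1.cas  hit  (counter 8, T1.r 7)
[9] T1.load  rd  (counter 8, T1.r 8)
[10] T1.cas  hit  (counter 9, T1.r 8)
Mismatch at 6.

step = 6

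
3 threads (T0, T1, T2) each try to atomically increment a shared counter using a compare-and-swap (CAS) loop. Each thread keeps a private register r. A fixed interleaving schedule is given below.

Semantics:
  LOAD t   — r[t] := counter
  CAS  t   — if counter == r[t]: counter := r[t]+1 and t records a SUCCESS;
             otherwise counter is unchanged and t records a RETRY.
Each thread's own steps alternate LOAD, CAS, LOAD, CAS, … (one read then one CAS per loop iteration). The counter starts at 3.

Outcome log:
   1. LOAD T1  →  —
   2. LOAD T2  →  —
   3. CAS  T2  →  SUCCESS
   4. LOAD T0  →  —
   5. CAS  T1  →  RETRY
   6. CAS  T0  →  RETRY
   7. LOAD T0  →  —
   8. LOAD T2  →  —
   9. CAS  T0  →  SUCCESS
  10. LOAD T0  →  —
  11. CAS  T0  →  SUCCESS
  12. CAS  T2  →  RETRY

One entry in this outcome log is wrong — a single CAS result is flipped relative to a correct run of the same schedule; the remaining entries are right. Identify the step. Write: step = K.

Reference trace:
1. LOAD T1 → mem=3 r[T1]=3 [LOAD]
2. LOAD T2 → mem=3 r[T2]=3 [LOAD]
3. CAS T2 → mem=4 r[T2]=3 [OK]
4. LOAD T0 → mem=4 r[T0]=4 [LOAD]
5. CAS T1 → mem=4 r[T1]=3 [RETRY]
6. CAS T0 → mem=5 r[T0]=4 [OK]
7. LOAD T0 → mem=5 r[T0]=5 [LOAD]
8. LOAD T2 → mem=5 r[T2]=5 [LOAD]
9. CAS T0 → mem=6 r[T0]=5 [OK]
10. LOAD T0 → mem=6 r[T0]=6 [LOAD]
11. CAS T0 → mem=7 r[T0]=6 [OK]
12. CAS T2 → mem=7 r[T2]=5 [RETRY]
Mismatch at 6.

step = 6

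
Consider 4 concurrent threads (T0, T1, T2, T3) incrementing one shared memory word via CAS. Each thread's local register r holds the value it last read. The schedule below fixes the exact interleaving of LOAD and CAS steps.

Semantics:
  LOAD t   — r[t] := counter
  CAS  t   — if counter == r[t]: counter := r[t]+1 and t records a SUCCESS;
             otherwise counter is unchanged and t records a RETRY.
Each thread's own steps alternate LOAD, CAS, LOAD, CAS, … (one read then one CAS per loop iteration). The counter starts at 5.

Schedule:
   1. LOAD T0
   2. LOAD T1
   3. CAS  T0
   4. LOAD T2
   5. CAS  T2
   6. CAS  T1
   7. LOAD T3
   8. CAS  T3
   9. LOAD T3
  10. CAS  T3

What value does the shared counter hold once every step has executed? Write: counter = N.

[1] T0.load  rd  (counter 5, T0.r 5)
[2] T1.load  rd  (counter 5, T1.r 5)
[3] T0.cas  hit  (counter 6, T0.r 5)
[4] T2.load  rd  (counter 6, T2.r 6)
[5] T2.cas  hit  (counter 7, T2.r 6)
[6] T1.cas  miss  (counter 7, T1.r 5)
[7] T3.load  rd  (counter 7, T3.r 7)
[8] T3.cas  hit  (counter 8, T3.r 7)
[9] T3.load  rd  (counter 8, T3.r 8)
[10] T3.cas  hit  (counter 9, T3.r 8)

counter = 9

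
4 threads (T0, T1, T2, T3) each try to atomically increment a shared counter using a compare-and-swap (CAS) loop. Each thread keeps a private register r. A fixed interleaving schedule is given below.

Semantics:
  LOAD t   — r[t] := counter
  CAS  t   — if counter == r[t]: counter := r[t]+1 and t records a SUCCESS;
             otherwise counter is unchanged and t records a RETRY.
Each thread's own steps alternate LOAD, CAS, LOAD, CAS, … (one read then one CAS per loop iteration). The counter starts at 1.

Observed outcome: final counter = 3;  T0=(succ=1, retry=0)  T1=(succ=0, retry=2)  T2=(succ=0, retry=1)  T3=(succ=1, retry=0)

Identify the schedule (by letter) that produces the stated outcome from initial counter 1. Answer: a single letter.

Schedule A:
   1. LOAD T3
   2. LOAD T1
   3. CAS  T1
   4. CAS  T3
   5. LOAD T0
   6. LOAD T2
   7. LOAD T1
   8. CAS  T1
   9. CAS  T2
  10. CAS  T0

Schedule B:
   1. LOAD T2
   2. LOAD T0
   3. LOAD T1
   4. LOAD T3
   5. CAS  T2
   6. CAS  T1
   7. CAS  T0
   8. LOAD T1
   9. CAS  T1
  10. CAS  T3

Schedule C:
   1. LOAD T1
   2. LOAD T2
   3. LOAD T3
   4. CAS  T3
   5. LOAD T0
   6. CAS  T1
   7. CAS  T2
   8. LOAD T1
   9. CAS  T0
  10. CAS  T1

C

Tracing schedule C:
1. LOAD T1 → mem=1 r[T1]=1 [LOAD]
2. LOAD T2 → mem=1 r[T2]=1 [LOAD]
3. LOAD T3 → mem=1 r[T3]=1 [LOAD]
4. CAS T3 → mem=2 r[T3]=1 [OK]
5. LOAD T0 → mem=2 r[T0]=2 [LOAD]
6. CAS T1 → mem=2 r[T1]=1 [RETRY]
7. CAS T2 → mem=2 r[T2]=1 [RETRY]
8. LOAD T1 → mem=2 r[T1]=2 [LOAD]
9. CAS T0 → mem=3 r[T0]=2 [OK]
10. CAS T1 → mem=3 r[T1]=2 [RETRY]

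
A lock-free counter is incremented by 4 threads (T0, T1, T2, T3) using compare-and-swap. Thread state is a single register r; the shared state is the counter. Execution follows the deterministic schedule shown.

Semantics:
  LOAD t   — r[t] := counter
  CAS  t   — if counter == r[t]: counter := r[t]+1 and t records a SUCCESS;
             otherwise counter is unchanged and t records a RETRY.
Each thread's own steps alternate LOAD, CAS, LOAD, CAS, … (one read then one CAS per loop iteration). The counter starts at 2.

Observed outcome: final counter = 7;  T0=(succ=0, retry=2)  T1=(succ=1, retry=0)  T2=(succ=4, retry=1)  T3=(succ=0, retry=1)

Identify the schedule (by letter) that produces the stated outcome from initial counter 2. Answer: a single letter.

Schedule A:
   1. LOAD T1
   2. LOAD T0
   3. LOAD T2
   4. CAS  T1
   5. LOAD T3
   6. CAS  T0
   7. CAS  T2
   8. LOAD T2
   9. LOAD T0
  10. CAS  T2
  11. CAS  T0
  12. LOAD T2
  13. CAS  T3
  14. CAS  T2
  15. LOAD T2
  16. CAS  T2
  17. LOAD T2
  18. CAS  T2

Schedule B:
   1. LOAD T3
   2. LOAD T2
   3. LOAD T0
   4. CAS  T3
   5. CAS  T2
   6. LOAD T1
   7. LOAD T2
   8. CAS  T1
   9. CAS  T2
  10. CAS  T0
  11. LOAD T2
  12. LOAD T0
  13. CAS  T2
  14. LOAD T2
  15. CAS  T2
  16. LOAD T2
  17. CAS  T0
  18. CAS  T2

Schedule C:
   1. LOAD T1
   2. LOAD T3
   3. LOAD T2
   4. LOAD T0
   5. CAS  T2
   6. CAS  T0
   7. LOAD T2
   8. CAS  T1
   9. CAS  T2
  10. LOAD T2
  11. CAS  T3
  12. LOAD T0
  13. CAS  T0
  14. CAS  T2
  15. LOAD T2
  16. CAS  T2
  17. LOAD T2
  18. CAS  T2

Simulating candidate A:
step 1: T1 LOAD ⇒ load; ctr=2 reg=2
step 2: T0 LOAD ⇒ load; ctr=2 reg=2
step 3: T2 LOAD ⇒ load; ctr=2 reg=2
step 4: T1 CAS ⇒ ok; ctr=3 reg=2
step 5: T3 LOAD ⇒ load; ctr=3 reg=3
step 6: T0 CAS ⇒ retry; ctr=3 reg=2
step 7: T2 CAS ⇒ retry; ctr=3 reg=2
step 8: T2 LOAD ⇒ load; ctr=3 reg=3
step 9: T0 LOAD ⇒ load; ctr=3 reg=3
step 10: T2 CAS ⇒ ok; ctr=4 reg=3
step 11: T0 CAS ⇒ retry; ctr=4 reg=3
step 12: T2 LOAD ⇒ load; ctr=4 reg=4
step 13: T3 CAS ⇒ retry; ctr=4 reg=3
step 14: T2 CAS ⇒ ok; ctr=5 reg=4
step 15: T2 LOAD ⇒ load; ctr=5 reg=5
step 16: T2 CAS ⇒ ok; ctr=6 reg=5
step 17: T2 LOAD ⇒ load; ctr=6 reg=6
step 18: T2 CAS ⇒ ok; ctr=7 reg=6

A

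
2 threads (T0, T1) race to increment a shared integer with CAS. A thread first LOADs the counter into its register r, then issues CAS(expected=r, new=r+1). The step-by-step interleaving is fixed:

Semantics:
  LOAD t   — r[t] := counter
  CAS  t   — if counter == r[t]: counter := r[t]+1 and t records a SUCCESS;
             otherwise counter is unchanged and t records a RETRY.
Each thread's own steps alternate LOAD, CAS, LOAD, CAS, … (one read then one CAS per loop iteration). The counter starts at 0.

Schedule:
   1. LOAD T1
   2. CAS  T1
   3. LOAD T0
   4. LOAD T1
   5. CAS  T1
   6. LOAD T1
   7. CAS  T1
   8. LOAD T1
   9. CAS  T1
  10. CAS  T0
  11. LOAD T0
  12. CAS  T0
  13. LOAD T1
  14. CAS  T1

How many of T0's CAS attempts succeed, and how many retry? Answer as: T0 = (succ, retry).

step 1: T1 LOAD ⇒ load; ctr=0 reg=0
step 2: T1 CAS ⇒ ok; ctr=1 reg=0
step 3: T0 LOAD ⇒ load; ctr=1 reg=1
step 4: T1 LOAD ⇒ load; ctr=1 reg=1
step 5: T1 CAS ⇒ ok; ctr=2 reg=1
step 6: T1 LOAD ⇒ load; ctr=2 reg=2
step 7: T1 CAS ⇒ ok; ctr=3 reg=2
step 8: T1 LOAD ⇒ load; ctr=3 reg=3
step 9: T1 CAS ⇒ ok; ctr=4 reg=3
step 10: T0 CAS ⇒ retry; ctr=4 reg=1
step 11: T0 LOAD ⇒ load; ctr=4 reg=4
step 12: T0 CAS ⇒ ok; ctr=5 reg=4
step 13: T1 LOAD ⇒ load; ctr=5 reg=5
step 14: T1 CAS ⇒ ok; ctr=6 reg=5

T0 = (1, 1)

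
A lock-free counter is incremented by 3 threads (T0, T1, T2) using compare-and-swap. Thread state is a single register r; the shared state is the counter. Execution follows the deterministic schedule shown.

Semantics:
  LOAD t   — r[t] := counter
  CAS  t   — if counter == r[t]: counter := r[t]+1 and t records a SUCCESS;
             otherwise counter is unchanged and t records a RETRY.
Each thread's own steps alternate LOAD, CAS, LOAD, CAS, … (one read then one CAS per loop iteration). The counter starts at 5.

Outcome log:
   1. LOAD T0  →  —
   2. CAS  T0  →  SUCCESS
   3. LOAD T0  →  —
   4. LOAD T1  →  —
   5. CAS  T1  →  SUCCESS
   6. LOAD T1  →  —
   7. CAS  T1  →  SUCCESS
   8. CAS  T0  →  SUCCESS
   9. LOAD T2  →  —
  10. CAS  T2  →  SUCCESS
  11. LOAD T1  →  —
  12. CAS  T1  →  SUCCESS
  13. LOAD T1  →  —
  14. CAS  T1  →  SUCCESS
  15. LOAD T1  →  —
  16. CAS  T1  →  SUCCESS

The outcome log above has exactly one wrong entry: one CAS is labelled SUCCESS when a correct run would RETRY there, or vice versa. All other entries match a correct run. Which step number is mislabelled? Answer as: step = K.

Correct run:
1. LOAD T0 → mem=5 r[T0]=5 [LOAD]
2. CAS T0 → mem=6 r[T0]=5 [OK]
3. LOAD T0 → mem=6 r[T0]=6 [LOAD]
4. LOAD T1 → mem=6 r[T1]=6 [LOAD]
5. CAS T1 → mem=7 r[T1]=6 [OK]
6. LOAD T1 → mem=7 r[T1]=7 [LOAD]
7. CAS T1 → mem=8 r[T1]=7 [OK]
8. CAS T0 → mem=8 r[T0]=6 [RETRY]
9. LOAD T2 → mem=8 r[T2]=8 [LOAD]
10. CAS T2 → mem=9 r[T2]=8 [OK]
11. LOAD T1 → mem=9 r[T1]=9 [LOAD]
12. CAS T1 → mem=10 r[T1]=9 [OK]
13. LOAD T1 → mem=10 r[T1]=10 [LOAD]
14. CAS T1 → mem=11 r[T1]=10 [OK]
15. LOAD T1 → mem=11 r[T1]=11 [LOAD]
16. CAS T1 → mem=12 r[T1]=11 [OK]
Mismatch at 8.

step = 8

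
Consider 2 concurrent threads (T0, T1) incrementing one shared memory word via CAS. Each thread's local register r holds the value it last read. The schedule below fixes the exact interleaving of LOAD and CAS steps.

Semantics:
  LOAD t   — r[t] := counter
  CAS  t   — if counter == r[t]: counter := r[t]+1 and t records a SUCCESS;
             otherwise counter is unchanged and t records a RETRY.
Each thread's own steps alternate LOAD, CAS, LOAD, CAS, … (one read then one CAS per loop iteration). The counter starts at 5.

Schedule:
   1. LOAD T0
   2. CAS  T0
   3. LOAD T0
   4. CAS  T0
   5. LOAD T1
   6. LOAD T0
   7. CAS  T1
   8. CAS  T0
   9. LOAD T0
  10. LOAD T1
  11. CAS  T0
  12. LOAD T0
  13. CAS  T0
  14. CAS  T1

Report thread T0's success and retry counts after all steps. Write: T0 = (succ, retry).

T0 = (4, 1)

T0 LOAD — after: cnt=5, r=5 — load
T0 CAS — after: cnt=6, r=5 — ok
T0 LOAD — after: cnt=6, r=6 — load
T0 CAS — after: cnt=7, r=6 — ok
T1 LOAD — after: cnt=7, r=7 — load
T0 LOAD — after: cnt=7, r=7 — load
T1 CAS — after: cnt=8, r=7 — ok
T0 CAS — after: cnt=8, r=7 — retry
T0 LOAD — after: cnt=8, r=8 — load
T1 LOAD — after: cnt=8, r=8 — load
T0 CAS — after: cnt=9, r=8 — ok
T0 LOAD — after: cnt=9, r=9 — load
T0 CAS — after: cnt=10, r=9 — ok
T1 CAS — after: cnt=10, r=8 — retry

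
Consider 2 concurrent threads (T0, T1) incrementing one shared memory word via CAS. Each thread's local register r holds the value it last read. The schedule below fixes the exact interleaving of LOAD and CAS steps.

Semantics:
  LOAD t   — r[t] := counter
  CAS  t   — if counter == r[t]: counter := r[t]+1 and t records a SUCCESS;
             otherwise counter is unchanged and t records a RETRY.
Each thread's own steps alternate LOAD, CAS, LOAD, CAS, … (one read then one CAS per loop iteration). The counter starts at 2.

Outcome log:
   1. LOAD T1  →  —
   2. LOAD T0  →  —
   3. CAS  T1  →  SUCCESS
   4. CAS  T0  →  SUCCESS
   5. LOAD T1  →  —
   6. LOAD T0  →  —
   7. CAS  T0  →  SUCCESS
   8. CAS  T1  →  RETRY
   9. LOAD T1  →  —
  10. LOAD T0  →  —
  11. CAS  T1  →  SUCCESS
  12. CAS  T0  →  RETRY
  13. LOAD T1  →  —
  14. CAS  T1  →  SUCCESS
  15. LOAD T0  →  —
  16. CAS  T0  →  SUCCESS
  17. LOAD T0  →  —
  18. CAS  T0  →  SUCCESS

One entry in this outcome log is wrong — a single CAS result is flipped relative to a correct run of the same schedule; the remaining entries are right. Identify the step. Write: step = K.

Correct run:
T1 LOAD — after: cnt=2, r=2 — load
T0 LOAD — after: cnt=2, r=2 — load
T1 CAS — after: cnt=3, r=2 — ok
T0 CAS — after: cnt=3, r=2 — retry
T1 LOAD — after: cnt=3, r=3 — load
T0 LOAD — after: cnt=3, r=3 — load
T0 CAS — after: cnt=4, r=3 — ok
T1 CAS — after: cnt=4, r=3 — retry
T1 LOAD — after: cnt=4, r=4 — load
T0 LOAD — after: cnt=4, r=4 — load
T1 CAS — after: cnt=5, r=4 — ok
T0 CAS — after: cnt=5, r=4 — retry
T1 LOAD — after: cnt=5, r=5 — load
T1 CAS — after: cnt=6, r=5 — ok
T0 LOAD — after: cnt=6, r=6 — load
T0 CAS — after: cnt=7, r=6 — ok
T0 LOAD — after: cnt=7, r=7 — load
T0 CAS — after: cnt=8, r=7 — ok
Flip is step 4.

step = 4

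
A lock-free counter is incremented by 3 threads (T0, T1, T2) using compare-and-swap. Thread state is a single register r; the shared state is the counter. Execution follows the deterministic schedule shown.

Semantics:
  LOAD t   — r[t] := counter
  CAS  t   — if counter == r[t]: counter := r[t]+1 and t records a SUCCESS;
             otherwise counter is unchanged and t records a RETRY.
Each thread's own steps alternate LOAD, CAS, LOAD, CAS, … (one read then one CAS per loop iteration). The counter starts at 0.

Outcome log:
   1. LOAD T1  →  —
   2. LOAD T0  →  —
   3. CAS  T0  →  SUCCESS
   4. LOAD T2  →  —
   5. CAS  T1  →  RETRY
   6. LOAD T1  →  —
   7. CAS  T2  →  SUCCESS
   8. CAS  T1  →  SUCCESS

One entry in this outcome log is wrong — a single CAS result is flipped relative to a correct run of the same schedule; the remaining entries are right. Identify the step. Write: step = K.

Correct run:
   1) LOAD T1:  M=0  r_T1=0
   2) LOAD T0:  M=0  r_T0=0
   3) CAS  T0:  M=1  r_T0=0 ✓
   4) LOAD T2:  M=1  r_T2=1
   5) CAS  T1:  M=1  r_T1=0 ✗
   6) LOAD T1:  M=1  r_T1=1
   7) CAS  T2:  M=2  r_T2=1 ✓
   8) CAS  T1:  M=2  r_T1=1 ✗
Flip is step 8.

step = 8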